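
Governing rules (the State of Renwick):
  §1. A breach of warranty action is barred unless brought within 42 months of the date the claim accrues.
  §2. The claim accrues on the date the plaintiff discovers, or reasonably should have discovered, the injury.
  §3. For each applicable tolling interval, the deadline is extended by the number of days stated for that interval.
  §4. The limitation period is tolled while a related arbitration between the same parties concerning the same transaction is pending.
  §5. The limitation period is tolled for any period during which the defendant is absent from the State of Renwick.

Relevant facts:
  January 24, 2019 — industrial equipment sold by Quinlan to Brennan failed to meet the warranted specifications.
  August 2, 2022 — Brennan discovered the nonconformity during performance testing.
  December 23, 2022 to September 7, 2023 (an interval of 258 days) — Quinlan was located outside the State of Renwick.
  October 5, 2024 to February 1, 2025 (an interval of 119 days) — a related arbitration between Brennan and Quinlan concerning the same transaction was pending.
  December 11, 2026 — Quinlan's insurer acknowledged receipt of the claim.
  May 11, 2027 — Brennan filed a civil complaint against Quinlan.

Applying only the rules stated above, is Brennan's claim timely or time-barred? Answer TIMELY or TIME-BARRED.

The claim did not accrue until Brennan discovered the injury on August 2, 2022; the January 24, 2019 act date does not start the clock under the stated rule.
42 months from August 2, 2022 is February 2, 2026.
The defendant's absence from the jurisdiction from December 23, 2022 to September 7, 2023 tolled the period for 258 days, extending the deadline to October 18, 2026.
The period was tolled for 119 days by the pending related arbitration (October 5, 2024 to February 1, 2025), pushing the deadline to February 14, 2027.
Nothing else in the chronology tolls or restarts the period.
Brennan filed on May 11, 2027, after the February 14, 2027 deadline, so the action is time-barred.

TIME-BARRED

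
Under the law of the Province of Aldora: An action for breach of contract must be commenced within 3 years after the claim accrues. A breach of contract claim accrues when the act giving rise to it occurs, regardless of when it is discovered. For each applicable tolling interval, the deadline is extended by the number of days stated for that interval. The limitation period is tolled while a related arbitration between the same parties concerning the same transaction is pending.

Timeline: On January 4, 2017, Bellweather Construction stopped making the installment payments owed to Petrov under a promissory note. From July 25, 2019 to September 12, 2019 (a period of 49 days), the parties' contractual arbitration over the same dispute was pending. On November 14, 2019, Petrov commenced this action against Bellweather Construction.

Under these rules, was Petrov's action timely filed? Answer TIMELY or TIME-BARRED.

TIMELY

The claim accrued on January 4, 2017, when the wrongful act occurred.
Adding the 3 years base period to January 4, 2017 gives a deadline of January 4, 2020, before any tolling.
The period was tolled for 49 days by the pending related arbitration (July 25, 2019 to September 12, 2019), pushing the deadline to February 22, 2020.
Petrov filed on November 14, 2019, before the February 22, 2020 deadline, so the action is timely.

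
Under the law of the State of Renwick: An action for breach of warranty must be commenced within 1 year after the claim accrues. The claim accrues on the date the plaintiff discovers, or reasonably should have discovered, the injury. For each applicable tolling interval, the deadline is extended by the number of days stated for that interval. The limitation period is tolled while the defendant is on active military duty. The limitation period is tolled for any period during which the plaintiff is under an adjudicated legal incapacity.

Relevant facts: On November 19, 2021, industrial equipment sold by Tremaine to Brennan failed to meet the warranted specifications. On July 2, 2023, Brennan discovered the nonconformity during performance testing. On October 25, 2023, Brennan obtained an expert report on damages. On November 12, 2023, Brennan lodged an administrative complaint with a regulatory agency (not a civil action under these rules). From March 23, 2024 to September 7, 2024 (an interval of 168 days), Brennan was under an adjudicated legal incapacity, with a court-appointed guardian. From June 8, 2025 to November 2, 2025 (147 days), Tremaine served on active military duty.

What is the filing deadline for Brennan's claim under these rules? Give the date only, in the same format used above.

Under the discovery rule, the claim accrued on July 2, 2023, when Brennan discovered the injury — not on the November 19, 2021 date of the underlying act.
The untolled deadline — 1 year after July 2, 2023 — is July 2, 2024.
The plaintiff's legal incapacity from March 23, 2024 to September 7, 2024 tolled the period for 168 days, extending the deadline to December 17, 2024.
The defendant's active military service from June 8, 2025 to November 2, 2025 began after the period had already run on December 17, 2024, so it has no tolling effect.
None of the other events listed affects the running of the period under the stated rules.

December 17, 2024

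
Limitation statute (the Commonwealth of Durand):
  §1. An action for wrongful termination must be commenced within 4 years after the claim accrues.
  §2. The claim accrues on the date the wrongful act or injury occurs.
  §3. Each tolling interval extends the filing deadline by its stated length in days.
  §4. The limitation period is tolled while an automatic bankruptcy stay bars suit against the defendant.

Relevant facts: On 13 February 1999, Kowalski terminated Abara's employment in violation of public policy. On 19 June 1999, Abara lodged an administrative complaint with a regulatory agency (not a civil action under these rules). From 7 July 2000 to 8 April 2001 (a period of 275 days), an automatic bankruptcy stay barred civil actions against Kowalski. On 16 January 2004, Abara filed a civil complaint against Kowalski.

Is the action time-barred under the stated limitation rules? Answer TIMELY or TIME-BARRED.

TIME-BARRED

The claim accrued on 13 February 1999, when the wrongful act occurred.
Adding the 4 years base period to 13 February 1999 gives a deadline of 13 February 2003, before any tolling.
The period was tolled for 275 days by the automatic bankruptcy stay (7 July 2000 to 8 April 2001), pushing the deadline to 15 November 2003.
Nothing else in the chronology tolls or restarts the period.
The 16 January 2004 filing falls after the 15 November 2003 deadline; the claim is time-barred.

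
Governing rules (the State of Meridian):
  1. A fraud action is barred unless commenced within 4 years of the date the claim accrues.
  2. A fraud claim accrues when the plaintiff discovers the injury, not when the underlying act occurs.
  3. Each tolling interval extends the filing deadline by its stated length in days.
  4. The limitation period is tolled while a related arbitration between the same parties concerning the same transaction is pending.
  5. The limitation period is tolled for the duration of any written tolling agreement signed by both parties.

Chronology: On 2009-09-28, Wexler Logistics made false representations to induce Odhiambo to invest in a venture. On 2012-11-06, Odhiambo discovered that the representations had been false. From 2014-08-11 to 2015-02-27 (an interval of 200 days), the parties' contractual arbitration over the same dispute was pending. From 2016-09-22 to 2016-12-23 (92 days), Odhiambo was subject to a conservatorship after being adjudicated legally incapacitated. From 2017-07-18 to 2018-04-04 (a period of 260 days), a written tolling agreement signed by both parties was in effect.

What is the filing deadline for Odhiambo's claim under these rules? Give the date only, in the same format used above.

Under the discovery rule, the claim accrued on 2012-11-06, when Odhiambo discovered the injury — not on the 2009-09-28 date of the underlying act.
4 years from 2012-11-06 is 2016-11-06.
The period was tolled for 200 days by the pending related arbitration (2014-08-11 to 2015-02-27), pushing the deadline to 2017-05-25.
The written tolling agreement starting 2017-07-18 came too late — the period had run on 2017-05-25 — and so does not extend the deadline.
No stated provision tolls the period for the plaintiff's incapacity, so the interval from 2016-09-22 to 2016-12-23 has no effect on the deadline.

2017-05-25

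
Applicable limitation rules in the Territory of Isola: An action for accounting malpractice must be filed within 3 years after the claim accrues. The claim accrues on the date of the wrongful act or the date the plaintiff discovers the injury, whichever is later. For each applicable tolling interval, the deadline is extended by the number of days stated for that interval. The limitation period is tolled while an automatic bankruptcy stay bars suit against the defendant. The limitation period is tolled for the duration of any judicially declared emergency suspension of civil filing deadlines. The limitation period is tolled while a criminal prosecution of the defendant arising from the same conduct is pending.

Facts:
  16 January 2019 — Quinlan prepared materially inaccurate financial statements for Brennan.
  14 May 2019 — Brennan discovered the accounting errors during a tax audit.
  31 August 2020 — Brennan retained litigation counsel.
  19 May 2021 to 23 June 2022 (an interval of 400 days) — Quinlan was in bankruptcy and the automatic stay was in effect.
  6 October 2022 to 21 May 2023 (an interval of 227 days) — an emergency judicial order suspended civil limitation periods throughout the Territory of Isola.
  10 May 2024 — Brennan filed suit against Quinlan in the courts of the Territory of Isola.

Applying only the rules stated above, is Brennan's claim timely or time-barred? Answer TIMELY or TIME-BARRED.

The claim accrued on 14 May 2019 — the later of the 16 January 2019 act and the 14 May 2019 discovery.
The untolled deadline — 3 years after 14 May 2019 — is 14 May 2022.
The automatic bankruptcy stay from 19 May 2021 to 23 June 2022 tolled the period for 400 days, extending the deadline to 18 June 2023.
Because the emergency suspension of filing deadlines ran from 6 October 2022 to 21 May 2023, the deadline is extended by 227 days to 31 January 2024.
Nothing else in the chronology tolls or restarts the period.
Brennan filed on 10 May 2024, after the 31 January 2024 deadline, so the action is time-barred.

TIME-BARRED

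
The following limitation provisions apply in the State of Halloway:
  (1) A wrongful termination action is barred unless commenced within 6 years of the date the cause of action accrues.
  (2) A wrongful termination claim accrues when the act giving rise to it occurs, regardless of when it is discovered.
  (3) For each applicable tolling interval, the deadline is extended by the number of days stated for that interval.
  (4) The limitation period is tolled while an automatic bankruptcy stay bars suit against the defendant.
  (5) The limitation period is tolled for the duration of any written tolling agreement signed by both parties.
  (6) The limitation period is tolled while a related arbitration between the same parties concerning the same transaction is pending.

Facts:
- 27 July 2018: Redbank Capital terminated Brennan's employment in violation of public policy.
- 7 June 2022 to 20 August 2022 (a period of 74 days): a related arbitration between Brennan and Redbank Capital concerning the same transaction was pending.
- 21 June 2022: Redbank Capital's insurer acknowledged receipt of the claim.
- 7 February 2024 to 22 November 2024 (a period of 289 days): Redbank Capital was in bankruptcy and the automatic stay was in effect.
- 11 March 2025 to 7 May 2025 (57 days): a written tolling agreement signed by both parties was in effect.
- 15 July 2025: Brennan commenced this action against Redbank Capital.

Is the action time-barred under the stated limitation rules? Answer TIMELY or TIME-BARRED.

The limitation period began to run on 27 July 2018.
Adding the 6 years base period to 27 July 2018 gives a deadline of 27 July 2024, before any tolling.
Because the pending related arbitration ran from 7 June 2022 to 20 August 2022, the deadline is extended by 74 days to 9 October 2024.
The period was tolled for 289 days by the automatic bankruptcy stay (7 February 2024 to 22 November 2024), pushing the deadline to 25 July 2025.
Because the written tolling agreement ran from 11 March 2025 to 7 May 2025, the deadline is extended by 57 days to 20 September 2025.
None of the other events listed affects the running of the period under the stated rules.
Brennan filed on 15 July 2025, before the 20 September 2025 deadline, so the action is timely.

TIMELY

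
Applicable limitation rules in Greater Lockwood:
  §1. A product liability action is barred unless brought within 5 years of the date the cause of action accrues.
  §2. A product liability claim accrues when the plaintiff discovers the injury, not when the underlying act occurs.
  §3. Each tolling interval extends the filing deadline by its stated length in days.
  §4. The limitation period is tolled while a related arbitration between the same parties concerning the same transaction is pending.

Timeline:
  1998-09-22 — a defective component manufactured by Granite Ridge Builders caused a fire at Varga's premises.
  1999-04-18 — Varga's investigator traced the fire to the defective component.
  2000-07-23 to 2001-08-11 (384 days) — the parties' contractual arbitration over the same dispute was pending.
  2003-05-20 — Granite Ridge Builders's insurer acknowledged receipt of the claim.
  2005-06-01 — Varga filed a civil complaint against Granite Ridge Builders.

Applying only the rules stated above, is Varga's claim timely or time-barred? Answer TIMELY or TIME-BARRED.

Under the discovery rule, the claim accrued on 1999-04-18, when Varga discovered the injury — not on the 1998-09-22 date of the underlying act.
Adding the 5 years base period to 1999-04-18 gives a deadline of 2004-04-18, before any tolling.
The period was tolled for 384 days by the pending related arbitration (2000-07-23 to 2001-08-11), pushing the deadline to 2005-05-07.
None of the other events listed affects the running of the period under the stated rules.
Varga filed on 2005-06-01, after the 2005-05-07 deadline, so the action is time-barred.

TIME-BARRED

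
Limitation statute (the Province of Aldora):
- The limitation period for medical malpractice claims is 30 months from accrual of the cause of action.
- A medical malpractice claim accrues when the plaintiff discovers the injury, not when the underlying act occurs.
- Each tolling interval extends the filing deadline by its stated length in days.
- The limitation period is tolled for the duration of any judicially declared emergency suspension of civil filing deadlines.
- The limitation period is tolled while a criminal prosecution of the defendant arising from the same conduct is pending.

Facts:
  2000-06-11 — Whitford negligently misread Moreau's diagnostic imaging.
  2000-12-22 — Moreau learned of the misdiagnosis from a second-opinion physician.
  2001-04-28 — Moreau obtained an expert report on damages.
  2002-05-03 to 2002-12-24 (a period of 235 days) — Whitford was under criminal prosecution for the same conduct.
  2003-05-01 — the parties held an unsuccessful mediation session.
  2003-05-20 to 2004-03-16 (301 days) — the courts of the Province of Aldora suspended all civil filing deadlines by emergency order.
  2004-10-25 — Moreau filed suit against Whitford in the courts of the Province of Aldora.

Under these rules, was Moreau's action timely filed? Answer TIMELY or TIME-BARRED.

TIMELY

Under the discovery rule, the claim accrued on 2000-12-22, when Moreau discovered the injury — not on the 2000-06-11 date of the underlying act.
Adding the 30 months base period to 2000-12-22 gives a deadline of 2003-06-22, before any tolling.
The pending criminal prosecution from 2002-05-03 to 2002-12-24 tolled the period for 235 days, extending the deadline to 2004-02-12.
The emergency suspension of filing deadlines from 2003-05-20 to 2004-03-16 tolled the period for 301 days, extending the deadline to 2004-12-09.
Nothing else in the chronology tolls or restarts the period.
Moreau filed on 2004-10-25, before the 2004-12-09 deadline, so the action is timely.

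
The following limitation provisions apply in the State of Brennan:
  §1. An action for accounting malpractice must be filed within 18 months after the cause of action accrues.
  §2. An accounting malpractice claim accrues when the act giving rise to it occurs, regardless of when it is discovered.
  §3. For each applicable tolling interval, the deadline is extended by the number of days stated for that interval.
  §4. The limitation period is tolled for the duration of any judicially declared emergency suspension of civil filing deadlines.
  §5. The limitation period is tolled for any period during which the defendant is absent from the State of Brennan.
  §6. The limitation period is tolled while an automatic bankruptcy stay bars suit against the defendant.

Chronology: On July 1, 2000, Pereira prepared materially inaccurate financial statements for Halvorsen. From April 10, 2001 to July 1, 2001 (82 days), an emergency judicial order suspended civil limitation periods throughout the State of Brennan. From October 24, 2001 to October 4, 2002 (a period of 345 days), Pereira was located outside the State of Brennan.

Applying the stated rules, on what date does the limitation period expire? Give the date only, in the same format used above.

March 4, 2003

The limitation period began to run on July 1, 2000.
Adding the 18 months base period to July 1, 2000 gives a deadline of January 1, 2002, before any tolling.
The period was tolled for 82 days by the emergency suspension of filing deadlines (April 10, 2001 to July 1, 2001), pushing the deadline to March 24, 2002.
Because the defendant's absence from the jurisdiction ran from October 24, 2001 to October 4, 2002, the deadline is extended by 345 days to March 4, 2003.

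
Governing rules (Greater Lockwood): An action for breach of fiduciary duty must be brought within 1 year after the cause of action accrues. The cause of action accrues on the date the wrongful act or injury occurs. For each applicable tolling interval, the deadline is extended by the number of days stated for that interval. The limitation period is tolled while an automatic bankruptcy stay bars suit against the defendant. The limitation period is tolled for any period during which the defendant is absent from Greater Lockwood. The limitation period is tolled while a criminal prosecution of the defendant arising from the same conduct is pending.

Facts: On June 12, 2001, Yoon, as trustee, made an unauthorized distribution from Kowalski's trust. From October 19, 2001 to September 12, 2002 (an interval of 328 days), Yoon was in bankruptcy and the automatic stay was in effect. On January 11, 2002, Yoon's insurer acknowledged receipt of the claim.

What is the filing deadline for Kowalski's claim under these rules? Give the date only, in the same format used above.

May 6, 2003

The limitation period began to run on June 12, 2001.
The untolled deadline — 1 year after June 12, 2001 — is June 12, 2002.
The period was tolled for 328 days by the automatic bankruptcy stay (October 19, 2001 to September 12, 2002), pushing the deadline to May 6, 2003.
The other events in the timeline have no effect on the limitation period under the stated rules.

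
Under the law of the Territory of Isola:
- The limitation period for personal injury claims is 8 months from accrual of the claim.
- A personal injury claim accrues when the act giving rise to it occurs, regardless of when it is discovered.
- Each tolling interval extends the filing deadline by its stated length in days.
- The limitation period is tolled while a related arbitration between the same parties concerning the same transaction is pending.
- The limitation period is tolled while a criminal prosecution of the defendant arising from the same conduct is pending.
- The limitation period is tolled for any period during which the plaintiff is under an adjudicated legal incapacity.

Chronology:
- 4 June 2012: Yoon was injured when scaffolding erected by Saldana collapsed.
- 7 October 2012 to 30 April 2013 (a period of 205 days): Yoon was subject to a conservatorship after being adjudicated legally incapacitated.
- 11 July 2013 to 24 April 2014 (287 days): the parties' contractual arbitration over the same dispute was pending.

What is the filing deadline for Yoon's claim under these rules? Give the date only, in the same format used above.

11 June 2014

The claim accrued on 4 June 2012, when the wrongful act occurred.
Adding the 8 months base period to 4 June 2012 gives a deadline of 4 February 2013, before any tolling.
Because the plaintiff's legal incapacity ran from 7 October 2012 to 30 April 2013, the deadline is extended by 205 days to 28 August 2013.
The pending related arbitration from 11 July 2013 to 24 April 2014 tolled the period for 287 days, extending the deadline to 11 June 2014.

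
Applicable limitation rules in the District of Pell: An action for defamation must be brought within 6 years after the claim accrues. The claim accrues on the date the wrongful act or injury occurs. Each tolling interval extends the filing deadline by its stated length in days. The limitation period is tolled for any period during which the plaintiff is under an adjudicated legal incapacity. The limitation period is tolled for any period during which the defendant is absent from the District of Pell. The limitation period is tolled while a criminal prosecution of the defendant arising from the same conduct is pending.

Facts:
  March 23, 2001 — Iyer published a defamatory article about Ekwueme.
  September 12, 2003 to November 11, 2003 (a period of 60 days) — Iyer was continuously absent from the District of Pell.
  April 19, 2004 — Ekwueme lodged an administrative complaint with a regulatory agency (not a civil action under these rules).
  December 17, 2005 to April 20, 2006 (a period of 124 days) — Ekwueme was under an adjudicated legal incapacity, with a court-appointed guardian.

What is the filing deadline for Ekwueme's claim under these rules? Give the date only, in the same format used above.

September 23, 2007

The claim accrued on March 23, 2001, the date of the act.
The untolled deadline — 6 years after March 23, 2001 — is March 23, 2007.
The defendant's absence from the jurisdiction from September 12, 2003 to November 11, 2003 tolled the period for 60 days, extending the deadline to May 22, 2007.
Because the plaintiff's legal incapacity ran from December 17, 2005 to April 20, 2006, the deadline is extended by 124 days to September 23, 2007.
Nothing else in the chronology tolls or restarts the period.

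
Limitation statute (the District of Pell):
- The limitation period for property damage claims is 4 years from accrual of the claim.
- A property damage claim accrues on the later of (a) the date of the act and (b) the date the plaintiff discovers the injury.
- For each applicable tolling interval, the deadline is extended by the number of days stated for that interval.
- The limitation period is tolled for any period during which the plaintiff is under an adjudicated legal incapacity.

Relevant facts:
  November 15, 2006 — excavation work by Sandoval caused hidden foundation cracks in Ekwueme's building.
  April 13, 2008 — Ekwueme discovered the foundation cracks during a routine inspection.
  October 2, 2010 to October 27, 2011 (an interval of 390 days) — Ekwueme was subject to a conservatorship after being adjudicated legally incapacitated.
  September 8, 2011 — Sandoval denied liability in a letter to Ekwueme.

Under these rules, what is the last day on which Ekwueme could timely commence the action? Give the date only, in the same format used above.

May 8, 2013

Taking the later of the act (November 15, 2006) and discovery (April 13, 2008), the claim accrued on April 13, 2008.
The untolled deadline — 4 years after April 13, 2008 — is April 13, 2012.
The plaintiff's legal incapacity from October 2, 2010 to October 27, 2011 tolled the period for 390 days, extending the deadline to May 8, 2013.
Nothing else in the chronology tolls or restarts the period.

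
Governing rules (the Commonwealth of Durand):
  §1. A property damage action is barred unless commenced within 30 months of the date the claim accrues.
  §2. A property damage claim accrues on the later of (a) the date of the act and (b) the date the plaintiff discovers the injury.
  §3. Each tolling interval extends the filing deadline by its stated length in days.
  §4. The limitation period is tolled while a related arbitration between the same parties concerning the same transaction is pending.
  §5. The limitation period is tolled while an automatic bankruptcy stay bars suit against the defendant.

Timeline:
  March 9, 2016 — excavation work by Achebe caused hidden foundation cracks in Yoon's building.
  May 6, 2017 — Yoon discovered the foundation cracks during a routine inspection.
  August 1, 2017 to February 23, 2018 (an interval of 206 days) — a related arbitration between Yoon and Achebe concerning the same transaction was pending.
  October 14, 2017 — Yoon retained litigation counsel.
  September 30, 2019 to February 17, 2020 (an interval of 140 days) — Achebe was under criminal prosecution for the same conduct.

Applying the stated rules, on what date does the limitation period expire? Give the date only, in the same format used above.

Taking the later of the act (March 9, 2016) and discovery (May 6, 2017), the claim accrued on May 6, 2017.
Adding the 30 months base period to May 6, 2017 gives a deadline of November 6, 2019, before any tolling.
The pending related arbitration from August 1, 2017 to February 23, 2018 tolled the period for 206 days, extending the deadline to May 30, 2020.
The pending criminal prosecution from September 30, 2019 to February 17, 2020 does not toll the period, because no stated rule makes a criminal prosecution a tolling event.
The other events in the timeline have no effect on the limitation period under the stated rules.

May 30, 2020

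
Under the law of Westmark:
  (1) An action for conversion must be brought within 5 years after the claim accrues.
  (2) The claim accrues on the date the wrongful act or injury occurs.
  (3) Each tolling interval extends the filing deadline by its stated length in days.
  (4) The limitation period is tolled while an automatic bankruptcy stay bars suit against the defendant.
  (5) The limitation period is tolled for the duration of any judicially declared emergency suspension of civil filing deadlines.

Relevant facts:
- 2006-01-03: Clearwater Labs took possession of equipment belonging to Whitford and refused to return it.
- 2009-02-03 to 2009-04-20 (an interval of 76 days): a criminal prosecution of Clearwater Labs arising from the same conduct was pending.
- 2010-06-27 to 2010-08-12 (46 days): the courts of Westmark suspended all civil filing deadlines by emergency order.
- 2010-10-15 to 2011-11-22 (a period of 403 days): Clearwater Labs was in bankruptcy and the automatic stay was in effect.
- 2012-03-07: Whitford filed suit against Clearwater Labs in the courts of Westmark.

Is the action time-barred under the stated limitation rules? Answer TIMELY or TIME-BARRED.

TIMELY

The limitation period began to run on 2006-01-03.
Adding the 5 years base period to 2006-01-03 gives a deadline of 2011-01-03, before any tolling.
The period was tolled for 46 days by the emergency suspension of filing deadlines (2010-06-27 to 2010-08-12), pushing the deadline to 2011-02-18.
Because the automatic bankruptcy stay ran from 2010-10-15 to 2011-11-22, the deadline is extended by 403 days to 2012-03-27.
The pending criminal prosecution from 2009-02-03 to 2009-04-20 does not toll the period, because no stated rule makes a criminal prosecution a tolling event.
The 2012-03-07 filing precedes the 2012-03-27 deadline; the claim is timely.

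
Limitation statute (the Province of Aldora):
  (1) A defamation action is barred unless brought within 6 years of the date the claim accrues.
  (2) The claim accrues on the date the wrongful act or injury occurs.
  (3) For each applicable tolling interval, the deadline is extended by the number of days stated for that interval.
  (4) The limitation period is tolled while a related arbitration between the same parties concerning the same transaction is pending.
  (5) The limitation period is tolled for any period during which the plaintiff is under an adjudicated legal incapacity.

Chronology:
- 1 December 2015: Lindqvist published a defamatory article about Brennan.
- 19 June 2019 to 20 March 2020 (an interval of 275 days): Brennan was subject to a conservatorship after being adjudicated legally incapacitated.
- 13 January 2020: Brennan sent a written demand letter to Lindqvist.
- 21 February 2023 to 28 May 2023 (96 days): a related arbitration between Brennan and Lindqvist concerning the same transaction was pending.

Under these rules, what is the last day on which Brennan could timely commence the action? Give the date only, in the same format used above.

2 September 2022

The claim accrued on 1 December 2015, when the wrongful act occurred.
The untolled deadline — 6 years after 1 December 2015 — is 1 December 2021.
The period was tolled for 275 days by the plaintiff's legal incapacity (19 June 2019 to 20 March 2020), pushing the deadline to 2 September 2022.
The pending related arbitration starting 21 February 2023 came too late — the period had run on 2 September 2022 — and so does not extend the deadline.
Nothing else in the chronology tolls or restarts the period.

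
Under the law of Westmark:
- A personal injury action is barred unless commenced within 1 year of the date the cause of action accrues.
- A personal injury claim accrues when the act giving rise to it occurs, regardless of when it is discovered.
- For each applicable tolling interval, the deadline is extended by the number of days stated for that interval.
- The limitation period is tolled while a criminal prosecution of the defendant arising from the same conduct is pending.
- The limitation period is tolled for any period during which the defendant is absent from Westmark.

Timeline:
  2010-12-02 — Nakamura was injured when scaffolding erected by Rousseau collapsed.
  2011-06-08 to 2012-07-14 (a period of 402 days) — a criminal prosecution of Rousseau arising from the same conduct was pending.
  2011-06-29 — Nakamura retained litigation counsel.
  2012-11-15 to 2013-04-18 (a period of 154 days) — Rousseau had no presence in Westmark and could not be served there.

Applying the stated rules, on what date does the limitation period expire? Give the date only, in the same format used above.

2013-06-10

The claim accrued on 2010-12-02, when the wrongful act occurred.
1 year from 2010-12-02 is 2011-12-02.
The period was tolled for 402 days by the pending criminal prosecution (2011-06-08 to 2012-07-14), pushing the deadline to 2013-01-07.
The defendant's absence from the jurisdiction from 2012-11-15 to 2013-04-18 tolled the period for 154 days, extending the deadline to 2013-06-10.
The other events in the timeline have no effect on the limitation period under the stated rules.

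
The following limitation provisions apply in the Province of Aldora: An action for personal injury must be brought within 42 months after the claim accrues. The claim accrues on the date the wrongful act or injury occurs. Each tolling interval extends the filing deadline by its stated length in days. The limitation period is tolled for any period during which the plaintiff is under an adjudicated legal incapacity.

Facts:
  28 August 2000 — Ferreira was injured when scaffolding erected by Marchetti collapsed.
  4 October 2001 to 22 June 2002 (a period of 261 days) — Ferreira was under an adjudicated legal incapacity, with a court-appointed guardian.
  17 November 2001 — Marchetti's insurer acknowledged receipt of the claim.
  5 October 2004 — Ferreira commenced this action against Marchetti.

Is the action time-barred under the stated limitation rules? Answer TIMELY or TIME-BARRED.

TIMELY

The claim accrued on 28 August 2000, when the wrongful act occurred.
42 months from 28 August 2000 is 28 February 2004.
Because the plaintiff's legal incapacity ran from 4 October 2001 to 22 June 2002, the deadline is extended by 261 days to 15 November 2004.
The other events in the timeline have no effect on the limitation period under the stated rules.
Ferreira filed on 5 October 2004, before the 15 November 2004 deadline, so the action is timely.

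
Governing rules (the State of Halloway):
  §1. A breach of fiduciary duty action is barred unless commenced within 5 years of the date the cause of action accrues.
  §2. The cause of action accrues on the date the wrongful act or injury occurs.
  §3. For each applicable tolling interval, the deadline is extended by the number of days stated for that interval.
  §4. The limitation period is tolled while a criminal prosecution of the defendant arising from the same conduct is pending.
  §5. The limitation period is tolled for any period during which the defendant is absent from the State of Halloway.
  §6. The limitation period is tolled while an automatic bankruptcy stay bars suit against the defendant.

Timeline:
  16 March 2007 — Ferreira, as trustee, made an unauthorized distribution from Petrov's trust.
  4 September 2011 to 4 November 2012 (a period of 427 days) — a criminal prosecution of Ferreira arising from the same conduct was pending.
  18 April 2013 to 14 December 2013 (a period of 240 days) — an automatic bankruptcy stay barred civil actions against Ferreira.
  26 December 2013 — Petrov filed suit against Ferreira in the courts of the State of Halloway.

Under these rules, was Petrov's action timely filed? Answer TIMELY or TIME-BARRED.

The limitation period began to run on 16 March 2007.
The untolled deadline — 5 years after 16 March 2007 — is 16 March 2012.
The period was tolled for 427 days by the pending criminal prosecution (4 September 2011 to 4 November 2012), pushing the deadline to 17 May 2013.
The period was tolled for 240 days by the automatic bankruptcy stay (18 April 2013 to 14 December 2013), pushing the deadline to 12 January 2014.
The 26 December 2013 filing precedes the 12 January 2014 deadline; the claim is timely.

TIMELY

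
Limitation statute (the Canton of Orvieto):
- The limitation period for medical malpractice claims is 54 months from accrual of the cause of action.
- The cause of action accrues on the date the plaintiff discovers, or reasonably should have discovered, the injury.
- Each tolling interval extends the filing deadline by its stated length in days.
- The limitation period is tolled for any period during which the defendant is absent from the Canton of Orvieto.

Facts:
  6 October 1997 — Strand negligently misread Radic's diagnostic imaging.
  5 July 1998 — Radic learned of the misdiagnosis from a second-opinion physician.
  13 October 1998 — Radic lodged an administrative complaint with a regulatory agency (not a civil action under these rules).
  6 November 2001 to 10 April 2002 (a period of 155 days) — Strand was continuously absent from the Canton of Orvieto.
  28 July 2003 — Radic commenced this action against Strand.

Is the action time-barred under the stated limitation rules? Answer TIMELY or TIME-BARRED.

TIME-BARRED

The claim did not accrue until Radic discovered the injury on 5 July 1998; the 6 October 1997 act date does not start the clock under the stated rule.
The untolled deadline — 54 months after 5 July 1998 — is 5 January 2003.
The defendant's absence from the jurisdiction from 6 November 2001 to 10 April 2002 tolled the period for 155 days, extending the deadline to 9 June 2003.
The other events in the timeline have no effect on the limitation period under the stated rules.
Filing on 28 July 2003 missed the 9 June 2003 deadline — the action is time-barred.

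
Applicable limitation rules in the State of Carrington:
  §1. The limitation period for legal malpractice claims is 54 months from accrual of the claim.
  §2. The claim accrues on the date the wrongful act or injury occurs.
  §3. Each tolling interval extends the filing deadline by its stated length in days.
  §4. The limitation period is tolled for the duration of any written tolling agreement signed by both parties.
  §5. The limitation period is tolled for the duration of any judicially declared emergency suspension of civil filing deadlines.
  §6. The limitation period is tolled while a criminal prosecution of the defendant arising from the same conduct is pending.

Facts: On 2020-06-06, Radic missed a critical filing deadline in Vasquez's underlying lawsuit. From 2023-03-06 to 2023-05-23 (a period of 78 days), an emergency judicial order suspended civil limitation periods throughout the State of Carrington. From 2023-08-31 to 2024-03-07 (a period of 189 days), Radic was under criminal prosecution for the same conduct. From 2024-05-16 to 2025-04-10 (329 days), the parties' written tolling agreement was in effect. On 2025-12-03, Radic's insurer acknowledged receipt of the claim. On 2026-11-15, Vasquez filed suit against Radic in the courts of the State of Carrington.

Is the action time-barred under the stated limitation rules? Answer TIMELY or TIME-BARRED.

The limitation period began to run on 2020-06-06.
54 months from 2020-06-06 is 2024-12-06.
The period was tolled for 78 days by the emergency suspension of filing deadlines (2023-03-06 to 2023-05-23), pushing the deadline to 2025-02-22.
The period was tolled for 189 days by the pending criminal prosecution (2023-08-31 to 2024-03-07), pushing the deadline to 2025-08-30.
Because the written tolling agreement ran from 2024-05-16 to 2025-04-10, the deadline is extended by 329 days to 2026-07-25.
The other events in the timeline have no effect on the limitation period under the stated rules.
Filing on 2026-11-15 missed the 2026-07-25 deadline — the action is time-barred.

TIME-BARRED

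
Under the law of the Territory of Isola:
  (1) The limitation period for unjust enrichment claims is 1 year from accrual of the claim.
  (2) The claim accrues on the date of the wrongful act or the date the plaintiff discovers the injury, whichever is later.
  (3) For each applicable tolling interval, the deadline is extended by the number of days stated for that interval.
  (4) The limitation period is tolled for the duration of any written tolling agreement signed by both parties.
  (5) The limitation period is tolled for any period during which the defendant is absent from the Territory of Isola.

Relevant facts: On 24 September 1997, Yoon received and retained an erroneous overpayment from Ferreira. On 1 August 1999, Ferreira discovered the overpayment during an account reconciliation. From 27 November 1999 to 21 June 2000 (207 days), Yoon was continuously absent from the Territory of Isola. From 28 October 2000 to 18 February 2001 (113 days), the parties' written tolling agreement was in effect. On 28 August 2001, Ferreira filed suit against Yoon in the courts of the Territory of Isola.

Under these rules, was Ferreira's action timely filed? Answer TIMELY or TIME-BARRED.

Because discovery on 1 August 1999 post-dates the 24 September 1997 act, accrual under the later-of rule falls on 1 August 1999.
Adding the 1 year base period to 1 August 1999 gives a deadline of 1 August 2000, before any tolling.
The defendant's absence from the jurisdiction from 27 November 1999 to 21 June 2000 tolled the period for 207 days, extending the deadline to 24 February 2001.
Because the written tolling agreement ran from 28 October 2000 to 18 February 2001, the deadline is extended by 113 days to 17 June 2001.
Ferreira filed on 28 August 2001, after the 17 June 2001 deadline, so the action is time-barred.

TIME-BARRED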